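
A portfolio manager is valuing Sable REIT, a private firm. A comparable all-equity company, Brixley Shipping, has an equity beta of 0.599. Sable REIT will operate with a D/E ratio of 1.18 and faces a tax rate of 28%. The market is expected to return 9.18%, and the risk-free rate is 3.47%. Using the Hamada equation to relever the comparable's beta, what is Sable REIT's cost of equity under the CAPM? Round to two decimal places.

β_L = β_U × [1 + (1 − t)(D/E)] = 0.599 × [1 + (1 − 0.28) × 1.18]
    = 0.599 × [1 + 0.72 × 1.18] = 0.599 × 1.8496 = 1.1079
MRP = 9.18% − 3.47% = 5.71%
E(R) = R_f + β_L × MRP = 3.47% + 1.1079 × 5.71% = 9.80%

9.80%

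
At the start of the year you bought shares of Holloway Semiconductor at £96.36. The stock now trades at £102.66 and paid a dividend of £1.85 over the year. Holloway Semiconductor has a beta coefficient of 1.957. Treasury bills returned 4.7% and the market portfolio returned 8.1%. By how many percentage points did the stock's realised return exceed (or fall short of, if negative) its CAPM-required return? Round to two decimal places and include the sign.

Realised HPR = (P1 + D1 − P0) / P0 = (102.66 + 1.85 − 96.36) / 96.36 = 8.15 / 96.36 = 8.4579%
MRP = 8.1% − 4.7% = 3.40%
CAPM required = R_f + β·MRP = 4.7% + 1.957 × 3.4% = 11.3538%
α = realised − required = 8.4579% − 11.3538% = -2.90%

-2.90%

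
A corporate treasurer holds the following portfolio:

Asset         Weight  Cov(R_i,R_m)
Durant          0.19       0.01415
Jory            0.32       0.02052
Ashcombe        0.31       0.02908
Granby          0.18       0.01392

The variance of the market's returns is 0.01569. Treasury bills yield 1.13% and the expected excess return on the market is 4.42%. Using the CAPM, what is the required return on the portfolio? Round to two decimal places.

β_Durant = 0.01415 / 0.01569 = 0.9018
β_Jory = 0.02052 / 0.01569 = 1.3078
β_Ashcombe = 0.02908 / 0.01569 = 1.8534
β_Granby = 0.01392 / 0.01569 = 0.8872
β_P = Σ w_i β_i = 0.19×0.9018 + 0.32×1.3078 + 0.31×1.8534 + 0.18×0.8872 = 1.3241
E(R_P) = R_f + β_P × MRP = 1.13% + 1.3241 × 4.42% = 6.98%

6.98%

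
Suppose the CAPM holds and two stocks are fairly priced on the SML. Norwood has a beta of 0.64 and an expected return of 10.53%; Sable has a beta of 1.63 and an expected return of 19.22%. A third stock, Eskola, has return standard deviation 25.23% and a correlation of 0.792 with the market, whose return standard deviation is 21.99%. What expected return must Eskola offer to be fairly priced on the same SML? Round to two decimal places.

MRP = (19.22% − 10.53%) / (1.63 − 0.64) = 8.7778%
R_f = 10.53% − 0.64 × 8.7778% = 4.9122%
β_Eskola = ρ·σ_i/σ_m = 0.792 × 25.23 / 21.99 = 0.9087
E(R_Eskola) = R_f + β × MRP = 4.9122% + 0.9087 × 8.7778% = 12.89%

12.89%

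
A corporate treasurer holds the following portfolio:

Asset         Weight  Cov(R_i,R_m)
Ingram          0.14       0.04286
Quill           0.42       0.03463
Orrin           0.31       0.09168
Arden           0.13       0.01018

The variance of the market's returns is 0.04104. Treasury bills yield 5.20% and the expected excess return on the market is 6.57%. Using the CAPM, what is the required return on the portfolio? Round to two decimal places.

13.25%

β_Ingram = 0.04286 / 0.04104 = 1.0443
β_Quill = 0.03463 / 0.04104 = 0.8438
β_Orrin = 0.09168 / 0.04104 = 2.2339
β_Arden = 0.01018 / 0.04104 = 0.2481
β_P = Σ w_i β_i = 0.14×1.0443 + 0.42×0.8438 + 0.31×2.2339 + 0.13×0.2481 = 1.2254
E(R_P) = R_f + β_P × MRP = 5.20% + 1.2254 × 6.57% = 13.25%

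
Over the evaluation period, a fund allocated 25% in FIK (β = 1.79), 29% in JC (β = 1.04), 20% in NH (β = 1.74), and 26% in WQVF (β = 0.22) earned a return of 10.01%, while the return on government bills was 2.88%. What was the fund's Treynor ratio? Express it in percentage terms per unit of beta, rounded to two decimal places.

6.18%

β_P = 0.25×1.79 + 0.29×1.04 + 0.20×1.74 + 0.26×0.22 = 1.1543
Treynor = (R_P − R_f) / β_P = (10.01% − 2.88%) / 1.1543 = 7.13% / 1.1543 = 6.18%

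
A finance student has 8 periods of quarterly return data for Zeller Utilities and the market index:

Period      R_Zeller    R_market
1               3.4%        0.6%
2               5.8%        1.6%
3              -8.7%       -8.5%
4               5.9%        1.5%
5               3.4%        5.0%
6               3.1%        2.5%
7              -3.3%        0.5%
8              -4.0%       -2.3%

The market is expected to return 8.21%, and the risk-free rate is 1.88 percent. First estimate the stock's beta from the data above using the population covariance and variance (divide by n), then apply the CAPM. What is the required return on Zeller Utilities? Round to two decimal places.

8.86%

Mean R_i = (3.4 + 5.8 − 8.7 + 5.9 + 3.4 + 3.1 − 3.3 − 4.0) / 8 = 0.7000%
Mean R_m = (0.6 + 1.6 − 8.5 + 1.5 + 5.0 + 2.5 + 0.5 − 2.3) / 8 = 0.1125%
Σ(R_i − R̄_i)(R_m − R̄_m) = 125.7900  ⇒  Cov = 125.7900 / 8 = 15.7238
Σ(R_m − R̄_m)² = 114.1088  ⇒  Var(R_m) = 114.1088 / 8 = 14.2636
β = Cov / Var(R_m) = 15.7238 / 14.2636 = 1.1024
MRP = 8.21% − 1.88% = 6.33%
E(R) = R_f + β × MRP = 1.88% + 1.1024 × 6.33% = 8.86%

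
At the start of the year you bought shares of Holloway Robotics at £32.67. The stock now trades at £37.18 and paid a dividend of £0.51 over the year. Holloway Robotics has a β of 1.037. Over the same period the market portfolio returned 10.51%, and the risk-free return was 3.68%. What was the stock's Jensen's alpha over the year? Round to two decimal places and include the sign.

Realised HPR = (P1 + D1 − P0) / P0 = (37.18 + 0.51 − 32.67) / 32.67 = 5.02 / 32.67 = 15.3658%
MRP = 10.51% − 3.68% = 6.83%
CAPM required = R_f + β·MRP = 3.68% + 1.037 × 6.83% = 10.76271%
α = realised − required = 15.3658% − 10.76271% = +4.60%

+4.60%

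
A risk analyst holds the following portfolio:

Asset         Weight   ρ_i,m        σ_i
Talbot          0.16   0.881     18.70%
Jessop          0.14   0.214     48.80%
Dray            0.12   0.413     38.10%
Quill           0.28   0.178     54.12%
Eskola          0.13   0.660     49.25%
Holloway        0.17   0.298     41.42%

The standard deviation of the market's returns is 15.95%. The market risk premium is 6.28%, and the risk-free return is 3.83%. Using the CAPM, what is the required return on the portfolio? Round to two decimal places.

9.74%

β_Talbot = 0.881 × 18.70% / 15.95% = 1.0329
β_Jessop = 0.214 × 48.80% / 15.95% = 0.6547
β_Dray = 0.413 × 38.10% / 15.95% = 0.9865
β_Quill = 0.178 × 54.12% / 15.95% = 0.6040
β_Eskola = 0.660 × 49.25% / 15.95% = 2.0379
β_Holloway = 0.298 × 41.42% / 15.95% = 0.7739
β_P = Σ w_i β_i = 0.16×1.0329 + 0.14×0.6547 + 0.12×0.9865 + 0.28×0.6040 + 0.13×2.0379 + 0.17×0.7739 = 0.9409
E(R_P) = R_f + β_P × MRP = 3.83% + 0.9409 × 6.28% = 9.74%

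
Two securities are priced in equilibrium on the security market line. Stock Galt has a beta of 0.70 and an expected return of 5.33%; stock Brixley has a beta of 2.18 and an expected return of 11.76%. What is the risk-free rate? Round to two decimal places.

Both satisfy E(R) = R_f + β·MRP, so the slope of the SML is
MRP = (11.76% − 5.33%) / (2.18 − 0.70) = 6.43% / 1.48 = 4.3446%
R_f = E(R_Galt) − β_Galt·MRP = 5.33% − 0.70 × 4.3446% = 2.2888%

2.29%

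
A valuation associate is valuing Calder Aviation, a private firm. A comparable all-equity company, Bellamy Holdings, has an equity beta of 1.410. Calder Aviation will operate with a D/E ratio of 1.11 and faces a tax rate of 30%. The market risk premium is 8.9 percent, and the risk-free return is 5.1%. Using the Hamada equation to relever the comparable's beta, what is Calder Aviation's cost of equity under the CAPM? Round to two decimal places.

27.40%

β_L = β_U × [1 + (1 − t)(D/E)] = 1.410 × [1 + (1 − 0.30) × 1.11]
    = 1.410 × [1 + 0.70 × 1.11] = 1.410 × 1.7770 = 2.5056
E(R) = R_f + β_L × MRP = 5.1% + 2.5056 × 8.9% = 27.40%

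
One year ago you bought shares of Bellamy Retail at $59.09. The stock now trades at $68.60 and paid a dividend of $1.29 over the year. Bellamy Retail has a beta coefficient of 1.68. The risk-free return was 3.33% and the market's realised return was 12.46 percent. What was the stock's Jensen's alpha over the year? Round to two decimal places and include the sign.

-0.39%

Realised HPR = (P1 + D1 − P0) / P0 = (68.60 + 1.29 − 59.09) / 59.09 = 10.80 / 59.09 = 18.2772%
MRP = 12.46% − 3.33% = 9.13%
CAPM required = R_f + β·MRP = 3.33% + 1.68 × 9.13% = 18.6684%
α = realised − required = 18.2772% − 18.6684% = -0.39%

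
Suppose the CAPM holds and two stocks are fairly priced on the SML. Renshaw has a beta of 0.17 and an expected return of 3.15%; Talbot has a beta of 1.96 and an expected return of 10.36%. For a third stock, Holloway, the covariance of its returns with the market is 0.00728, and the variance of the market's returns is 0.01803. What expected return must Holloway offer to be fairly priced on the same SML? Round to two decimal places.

4.09%

MRP = (10.36% − 3.15%) / (1.96 − 0.17) = 4.0279%
R_f = 3.15% − 0.17 × 4.0279% = 2.4653%
β_Holloway = Cov / Var(R_m) = 0.00728 / 0.01803 = 0.4038
E(R_Holloway) = R_f + β × MRP = 2.4653% + 0.4038 × 4.0279% = 4.09%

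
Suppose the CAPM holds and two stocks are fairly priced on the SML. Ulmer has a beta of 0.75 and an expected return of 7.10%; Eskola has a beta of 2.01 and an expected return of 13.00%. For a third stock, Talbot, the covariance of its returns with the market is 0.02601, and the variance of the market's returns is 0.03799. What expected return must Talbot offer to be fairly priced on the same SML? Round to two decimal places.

6.79%

MRP = (13.00% − 7.10%) / (2.01 − 0.75) = 4.6825%
R_f = 7.10% − 0.75 × 4.6825% = 3.5881%
β_Talbot = Cov / Var(R_m) = 0.02601 / 0.03799 = 0.6847
E(R_Talbot) = R_f + β × MRP = 3.5881% + 0.6847 × 4.6825% = 6.79%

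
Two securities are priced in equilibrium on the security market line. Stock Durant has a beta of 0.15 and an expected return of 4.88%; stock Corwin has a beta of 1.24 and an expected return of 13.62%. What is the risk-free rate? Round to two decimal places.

3.68%

Both satisfy E(R) = R_f + β·MRP, so the slope of the SML is
MRP = (13.62% − 4.88%) / (1.24 − 0.15) = 8.74% / 1.09 = 8.0183%
R_f = E(R_Durant) − β_Durant·MRP = 4.88% − 0.15 × 8.0183% = 3.6773%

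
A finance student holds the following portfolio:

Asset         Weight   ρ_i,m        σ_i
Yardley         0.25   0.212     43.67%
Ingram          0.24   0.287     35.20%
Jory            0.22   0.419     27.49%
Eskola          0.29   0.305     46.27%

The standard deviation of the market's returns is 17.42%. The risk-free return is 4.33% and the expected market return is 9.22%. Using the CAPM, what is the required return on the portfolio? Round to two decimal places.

7.52%

β_Yardley = 0.212 × 43.67% / 17.42% = 0.5315
β_Ingram = 0.287 × 35.20% / 17.42% = 0.5799
β_Jory = 0.419 × 27.49% / 17.42% = 0.6612
β_Eskola = 0.305 × 46.27% / 17.42% = 0.8101
β_P = Σ w_i β_i = 0.25×0.5315 + 0.24×0.5799 + 0.22×0.6612 + 0.29×0.8101 = 0.6524
MRP = 9.22% − 4.33% = 4.89%
E(R_P) = R_f + β_P × MRP = 4.33% + 0.6524 × 4.89% = 7.52%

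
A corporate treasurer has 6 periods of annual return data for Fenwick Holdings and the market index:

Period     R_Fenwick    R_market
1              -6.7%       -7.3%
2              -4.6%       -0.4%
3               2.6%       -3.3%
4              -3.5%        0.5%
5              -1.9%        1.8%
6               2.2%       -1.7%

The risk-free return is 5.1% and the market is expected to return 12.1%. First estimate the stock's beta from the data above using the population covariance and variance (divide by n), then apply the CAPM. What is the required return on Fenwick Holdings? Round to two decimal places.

Mean R_i = (-6.7 − 4.6 + 2.6 − 3.5 − 1.9 + 2.2) / 6 = -1.9833%
Mean R_m = (-7.3 − 0.4 − 3.3 + 0.5 + 1.8 − 1.7) / 6 = -1.7333%
Σ(R_i − R̄_i)(R_m − R̄_m) = 12.6333  ⇒  Cov = 12.6333 / 6 = 2.1056
Σ(R_m − R̄_m)² = 52.6933  ⇒  Var(R_m) = 52.6933 / 6 = 8.7822
β = Cov / Var(R_m) = 2.1056 / 8.7822 = 0.2398
MRP = 12.1% − 5.1% = 7.00%
E(R) = R_f + β × MRP = 5.1% + 0.2398 × 7.0% = 6.78%

6.78%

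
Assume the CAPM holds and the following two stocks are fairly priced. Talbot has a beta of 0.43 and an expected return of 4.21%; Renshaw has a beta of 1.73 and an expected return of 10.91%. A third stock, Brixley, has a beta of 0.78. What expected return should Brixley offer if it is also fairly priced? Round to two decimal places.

MRP (SML slope) = (10.91% − 4.21%) / (1.73 − 0.43) = 6.70% / 1.30 = 5.1538%
R_f (intercept) = 4.21% − 0.43 × 5.1538% = 1.9939%
E(R_Brixley) = R_f + β × MRP = 1.9939% + 0.78 × 5.1538% = 6.01%

6.01%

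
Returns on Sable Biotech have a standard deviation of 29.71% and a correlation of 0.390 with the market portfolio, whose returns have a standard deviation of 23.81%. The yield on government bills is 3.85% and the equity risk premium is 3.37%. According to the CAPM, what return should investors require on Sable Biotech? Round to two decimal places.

5.49%

β = ρ × σ_i / σ_m = 0.390 × 29.71% / 23.81% = 0.4866
E(R) = 3.85% + 0.4866 × 3.37% = 5.49%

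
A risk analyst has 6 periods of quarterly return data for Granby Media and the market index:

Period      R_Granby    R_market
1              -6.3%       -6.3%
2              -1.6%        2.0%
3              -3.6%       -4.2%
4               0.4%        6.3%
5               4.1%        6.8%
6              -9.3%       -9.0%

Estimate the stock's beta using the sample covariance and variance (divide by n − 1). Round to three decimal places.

Mean R_i = (-6.3 − 1.6 − 3.6 + 0.4 + 4.1 − 9.3) / 6 = -2.7167%
Mean R_m = (-6.3 + 2.0 − 4.2 + 6.3 + 6.8 − 9.0) / 6 = -0.7333%
Σ(R_i − R̄_i)(R_m − R̄_m) = 153.7567  ⇒  Cov = 153.7567 / 5 = 30.7513
Σ(R_m − R̄_m)² = 225.0333  ⇒  Var(R_m) = 225.0333 / 5 = 45.0067
β = Cov / Var(R_m) = 30.7513 / 45.0067 = 0.6833

0.683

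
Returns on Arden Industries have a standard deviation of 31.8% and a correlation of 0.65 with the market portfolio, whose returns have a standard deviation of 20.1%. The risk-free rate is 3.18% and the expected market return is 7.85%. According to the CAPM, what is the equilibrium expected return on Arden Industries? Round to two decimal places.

7.98%

β = ρ × σ_i / σ_m = 0.65 × 31.8% / 20.1% = 1.0284
MRP = 7.85% − 3.18% = 4.67%
E(R) = 3.18% + 1.0284 × 4.67% = 7.98%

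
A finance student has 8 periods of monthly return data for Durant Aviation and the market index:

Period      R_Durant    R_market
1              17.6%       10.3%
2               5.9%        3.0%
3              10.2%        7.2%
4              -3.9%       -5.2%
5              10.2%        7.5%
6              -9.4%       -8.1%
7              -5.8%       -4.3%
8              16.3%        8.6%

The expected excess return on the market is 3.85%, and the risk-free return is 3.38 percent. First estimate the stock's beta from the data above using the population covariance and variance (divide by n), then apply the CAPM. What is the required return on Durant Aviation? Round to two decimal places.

Mean R_i = (17.6 + 5.9 + 10.2 − 3.9 + 10.2 − 9.4 − 5.8 + 16.3) / 8 = 5.1375%
Mean R_m = (10.3 + 3.0 + 7.2 − 5.2 + 7.5 − 8.1 − 4.3 + 8.6) / 8 = 2.3750%
Σ(R_i − R̄_i)(R_m − R̄_m) = 512.8475  ⇒  Cov = 512.8475 / 8 = 64.1059
Σ(R_m − R̄_m)² = 363.1550  ⇒  Var(R_m) = 363.1550 / 8 = 45.3944
β = Cov / Var(R_m) = 64.1059 / 45.3944 = 1.4122
E(R) = R_f + β × MRP = 3.38% + 1.4122 × 3.85% = 8.82%

8.82%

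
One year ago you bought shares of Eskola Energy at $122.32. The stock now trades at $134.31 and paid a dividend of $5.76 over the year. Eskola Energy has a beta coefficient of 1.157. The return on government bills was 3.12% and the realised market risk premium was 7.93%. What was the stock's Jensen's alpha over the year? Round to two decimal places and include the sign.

+2.22%

Realised HPR = (P1 + D1 − P0) / P0 = (134.31 + 5.76 − 122.32) / 122.32 = 17.75 / 122.32 = 14.5111%
CAPM required = R_f + β·MRP = 3.12% + 1.157 × 7.93% = 12.29501%
α = realised − required = 14.5111% − 12.29501% = +2.22%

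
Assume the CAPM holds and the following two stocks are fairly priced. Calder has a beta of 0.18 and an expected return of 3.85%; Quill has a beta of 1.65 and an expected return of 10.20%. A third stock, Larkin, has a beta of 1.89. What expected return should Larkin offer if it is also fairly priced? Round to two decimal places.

11.24%

MRP (SML slope) = (10.20% − 3.85%) / (1.65 − 0.18) = 6.35% / 1.47 = 4.3197%
R_f (intercept) = 3.85% − 0.18 × 4.3197% = 3.0725%
E(R_Larkin) = R_f + β × MRP = 3.0725% + 1.89 × 4.3197% = 11.24%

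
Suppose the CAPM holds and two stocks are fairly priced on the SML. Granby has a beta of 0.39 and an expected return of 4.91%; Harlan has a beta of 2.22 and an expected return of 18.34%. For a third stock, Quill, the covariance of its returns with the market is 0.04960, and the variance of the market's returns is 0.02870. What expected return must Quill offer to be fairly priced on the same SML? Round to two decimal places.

14.73%

MRP = (18.34% − 4.91%) / (2.22 − 0.39) = 7.3388%
R_f = 4.91% − 0.39 × 7.3388% = 2.0479%
β_Quill = Cov / Var(R_m) = 0.04960 / 0.02870 = 1.7282
E(R_Quill) = R_f + β × MRP = 2.0479% + 1.7282 × 7.3388% = 14.73%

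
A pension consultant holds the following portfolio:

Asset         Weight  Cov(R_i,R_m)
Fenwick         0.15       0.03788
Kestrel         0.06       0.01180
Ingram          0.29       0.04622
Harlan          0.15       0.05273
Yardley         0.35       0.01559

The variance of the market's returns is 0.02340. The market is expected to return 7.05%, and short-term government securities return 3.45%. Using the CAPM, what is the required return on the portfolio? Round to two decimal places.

β_Fenwick = 0.03788 / 0.02340 = 1.6188
β_Kestrel = 0.01180 / 0.02340 = 0.5043
β_Ingram = 0.04622 / 0.02340 = 1.9752
β_Harlan = 0.05273 / 0.02340 = 2.2534
β_Yardley = 0.01559 / 0.02340 = 0.6662
β_P = Σ w_i β_i = 0.15×1.6188 + 0.06×0.5043 + 0.29×1.9752 + 0.15×2.2534 + 0.35×0.6662 = 1.4171
MRP = 7.05% − 3.45% = 3.60%
E(R_P) = R_f + β_P × MRP = 3.45% + 1.4171 × 3.60% = 8.55%

8.55%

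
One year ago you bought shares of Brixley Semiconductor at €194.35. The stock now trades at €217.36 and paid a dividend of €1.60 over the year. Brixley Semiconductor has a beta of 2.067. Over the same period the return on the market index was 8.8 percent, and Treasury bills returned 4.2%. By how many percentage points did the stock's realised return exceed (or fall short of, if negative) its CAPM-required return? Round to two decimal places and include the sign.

Realised HPR = (P1 + D1 − P0) / P0 = (217.36 + 1.60 − 194.35) / 194.35 = 24.61 / 194.35 = 12.6627%
MRP = 8.8% − 4.2% = 4.60%
CAPM required = R_f + β·MRP = 4.2% + 2.067 × 4.6% = 13.7082%
α = realised − required = 12.6627% − 13.7082% = -1.05%

-1.05%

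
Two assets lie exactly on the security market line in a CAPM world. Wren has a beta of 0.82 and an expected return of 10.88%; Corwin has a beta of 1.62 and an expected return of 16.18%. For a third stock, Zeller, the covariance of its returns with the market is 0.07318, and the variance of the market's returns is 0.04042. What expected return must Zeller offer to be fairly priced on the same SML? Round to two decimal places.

MRP = (16.18% − 10.88%) / (1.62 − 0.82) = 6.6250%
R_f = 10.88% − 0.82 × 6.6250% = 5.4475%
β_Zeller = Cov / Var(R_m) = 0.07318 / 0.04042 = 1.8105
E(R_Zeller) = R_f + β × MRP = 5.4475% + 1.8105 × 6.6250% = 17.44%

17.44%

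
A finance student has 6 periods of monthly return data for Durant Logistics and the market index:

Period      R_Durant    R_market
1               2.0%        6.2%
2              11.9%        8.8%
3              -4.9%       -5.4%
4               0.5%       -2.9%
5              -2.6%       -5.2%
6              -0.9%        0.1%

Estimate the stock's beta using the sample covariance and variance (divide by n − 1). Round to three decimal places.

0.855

Mean R_i = (2.0 + 11.9 − 4.9 + 0.5 − 2.6 − 0.9) / 6 = 1.0000%
Mean R_m = (6.2 + 8.8 − 5.4 − 2.9 − 5.2 + 0.1) / 6 = 0.2667%
Σ(R_i − R̄_i)(R_m − R̄_m) = 153.9600  ⇒  Cov = 153.9600 / 5 = 30.7920
Σ(R_m − R̄_m)² = 180.0733  ⇒  Var(R_m) = 180.0733 / 5 = 36.0147
β = Cov / Var(R_m) = 30.7920 / 36.0147 = 0.8550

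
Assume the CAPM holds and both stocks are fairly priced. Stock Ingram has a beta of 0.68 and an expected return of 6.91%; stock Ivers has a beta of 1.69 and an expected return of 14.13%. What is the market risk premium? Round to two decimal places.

Both satisfy E(R) = R_f + β·MRP, so the slope of the SML is
MRP = (14.13% − 6.91%) / (1.69 − 0.68) = 7.22% / 1.01 = 7.1485%

7.15%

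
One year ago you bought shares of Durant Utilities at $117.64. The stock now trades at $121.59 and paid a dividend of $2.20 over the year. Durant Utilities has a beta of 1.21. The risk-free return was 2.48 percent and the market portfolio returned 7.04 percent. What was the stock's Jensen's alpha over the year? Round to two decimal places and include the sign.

-2.77%

Realised HPR = (P1 + D1 − P0) / P0 = (121.59 + 2.20 − 117.64) / 117.64 = 6.15 / 117.64 = 5.2278%
MRP = 7.04% − 2.48% = 4.56%
CAPM required = R_f + β·MRP = 2.48% + 1.21 × 4.56% = 7.9976%
α = realised − required = 5.2278% − 7.9976% = -2.77%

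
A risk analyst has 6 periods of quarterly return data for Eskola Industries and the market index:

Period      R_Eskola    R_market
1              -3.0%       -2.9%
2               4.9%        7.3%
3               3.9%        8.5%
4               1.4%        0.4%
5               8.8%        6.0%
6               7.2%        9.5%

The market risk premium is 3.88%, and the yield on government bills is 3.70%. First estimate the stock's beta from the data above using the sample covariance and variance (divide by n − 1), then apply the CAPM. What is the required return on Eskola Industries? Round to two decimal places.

6.50%

Mean R_i = (-3.0 + 4.9 + 3.9 + 1.4 + 8.8 + 7.2) / 6 = 3.8667%
Mean R_m = (-2.9 + 7.3 + 8.5 + 0.4 + 6.0 + 9.5) / 6 = 4.8000%
Σ(R_i − R̄_i)(R_m − R̄_m) = 88.0200  ⇒  Cov = 88.0200 / 5 = 17.6040
Σ(R_m − R̄_m)² = 122.1200  ⇒  Var(R_m) = 122.1200 / 5 = 24.4240
β = Cov / Var(R_m) = 17.6040 / 24.4240 = 0.7208
E(R) = R_f + β × MRP = 3.70% + 0.7208 × 3.88% = 6.50%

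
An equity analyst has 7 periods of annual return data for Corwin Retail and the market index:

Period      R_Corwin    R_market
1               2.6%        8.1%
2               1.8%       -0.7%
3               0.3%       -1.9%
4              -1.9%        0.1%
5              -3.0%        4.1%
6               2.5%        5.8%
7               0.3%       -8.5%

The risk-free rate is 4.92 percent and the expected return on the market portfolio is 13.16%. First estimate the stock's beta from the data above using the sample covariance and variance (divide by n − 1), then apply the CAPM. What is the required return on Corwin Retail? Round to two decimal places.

5.64%

Mean R_i = (2.6 + 1.8 + 0.3 − 1.9 − 3.0 + 2.5 + 0.3) / 7 = 0.3714%
Mean R_m = (8.1 − 0.7 − 1.9 + 0.1 + 4.1 + 5.8 − 8.5) / 7 = 1.0000%
Σ(R_i − R̄_i)(R_m − R̄_m) = 16.0900  ⇒  Cov = 16.0900 / 6 = 2.6817
Σ(R_m − R̄_m)² = 185.4200  ⇒  Var(R_m) = 185.4200 / 6 = 30.9033
β = Cov / Var(R_m) = 2.6817 / 30.9033 = 0.0868
MRP = 13.16% − 4.92% = 8.24%
E(R) = R_f + β × MRP = 4.92% + 0.0868 × 8.24% = 5.64%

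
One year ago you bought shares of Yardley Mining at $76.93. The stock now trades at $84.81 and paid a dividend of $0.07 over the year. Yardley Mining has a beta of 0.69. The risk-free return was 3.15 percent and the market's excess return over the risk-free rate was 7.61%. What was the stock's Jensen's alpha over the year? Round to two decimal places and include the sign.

Realised HPR = (P1 + D1 − P0) / P0 = (84.81 + 0.07 − 76.93) / 76.93 = 7.95 / 76.93 = 10.3341%
CAPM required = R_f + β·MRP = 3.15% + 0.69 × 7.61% = 8.4009%
α = realised − required = 10.3341% − 8.4009% = +1.93%

+1.93%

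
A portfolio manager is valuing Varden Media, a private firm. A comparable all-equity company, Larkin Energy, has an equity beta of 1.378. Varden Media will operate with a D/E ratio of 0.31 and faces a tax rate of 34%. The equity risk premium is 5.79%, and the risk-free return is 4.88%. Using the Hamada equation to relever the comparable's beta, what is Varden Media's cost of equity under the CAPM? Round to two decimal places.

14.49%

β_L = β_U × [1 + (1 − t)(D/E)] = 1.378 × [1 + (1 − 0.34) × 0.31]
    = 1.378 × [1 + 0.66 × 0.31] = 1.378 × 1.2046 = 1.6599
E(R) = R_f + β_L × MRP = 4.88% + 1.6599 × 5.79% = 14.49%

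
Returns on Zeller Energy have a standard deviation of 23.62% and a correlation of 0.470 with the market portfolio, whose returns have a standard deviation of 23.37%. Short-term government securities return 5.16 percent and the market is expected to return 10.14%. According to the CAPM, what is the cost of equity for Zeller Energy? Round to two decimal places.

β = ρ × σ_i / σ_m = 0.470 × 23.62% / 23.37% = 0.4750
MRP = 10.14% − 5.16% = 4.98%
E(R) = 5.16% + 0.4750 × 4.98% = 7.53%

7.53%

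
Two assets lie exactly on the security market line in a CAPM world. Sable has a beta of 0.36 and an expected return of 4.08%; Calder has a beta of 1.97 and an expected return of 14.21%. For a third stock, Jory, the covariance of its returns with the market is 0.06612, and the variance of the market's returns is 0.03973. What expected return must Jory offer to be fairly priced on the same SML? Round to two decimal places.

MRP = (14.21% − 4.08%) / (1.97 − 0.36) = 6.2919%
R_f = 4.08% − 0.36 × 6.2919% = 1.8149%
β_Jory = Cov / Var(R_m) = 0.06612 / 0.03973 = 1.6642
E(R_Jory) = R_f + β × MRP = 1.8149% + 1.6642 × 6.2919% = 12.29%

12.29%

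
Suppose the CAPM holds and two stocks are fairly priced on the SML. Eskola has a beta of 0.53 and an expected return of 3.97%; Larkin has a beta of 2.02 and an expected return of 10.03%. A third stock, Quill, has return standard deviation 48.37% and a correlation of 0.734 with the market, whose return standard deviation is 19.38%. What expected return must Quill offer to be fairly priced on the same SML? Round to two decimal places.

MRP = (10.03% − 3.97%) / (2.02 − 0.53) = 4.0671%
R_f = 3.97% − 0.53 × 4.0671% = 1.8144%
β_Quill = ρ·σ_i/σ_m = 0.734 × 48.37 / 19.38 = 1.8320
E(R_Quill) = R_f + β × MRP = 1.8144% + 1.8320 × 4.0671% = 9.27%

9.27%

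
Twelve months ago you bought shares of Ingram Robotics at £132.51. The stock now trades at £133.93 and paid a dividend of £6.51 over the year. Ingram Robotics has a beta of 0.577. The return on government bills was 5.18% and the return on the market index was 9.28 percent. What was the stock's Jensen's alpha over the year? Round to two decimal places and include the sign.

Realised HPR = (P1 + D1 − P0) / P0 = (133.93 + 6.51 − 132.51) / 132.51 = 7.93 / 132.51 = 5.9845%
MRP = 9.28% − 5.18% = 4.10%
CAPM required = R_f + β·MRP = 5.18% + 0.577 × 4.10% = 7.54570%
α = realised − required = 5.9845% − 7.54570% = -1.56%

-1.56%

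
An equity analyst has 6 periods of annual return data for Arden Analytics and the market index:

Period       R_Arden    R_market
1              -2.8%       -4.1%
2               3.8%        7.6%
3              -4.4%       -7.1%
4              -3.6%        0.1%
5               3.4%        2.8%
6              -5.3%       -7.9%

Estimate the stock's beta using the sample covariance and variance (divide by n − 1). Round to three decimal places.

Mean R_i = (-2.8 + 3.8 − 4.4 − 3.6 + 3.4 − 5.3) / 6 = -1.4833%
Mean R_m = (-4.1 + 7.6 − 7.1 + 0.1 + 2.8 − 7.9) / 6 = -1.4333%
Σ(R_i − R̄_i)(R_m − R̄_m) = 109.8733  ⇒  Cov = 109.8733 / 5 = 21.9747
Σ(R_m − R̄_m)² = 182.9133  ⇒  Var(R_m) = 182.9133 / 5 = 36.5827
β = Cov / Var(R_m) = 21.9747 / 36.5827 = 0.6007

0.601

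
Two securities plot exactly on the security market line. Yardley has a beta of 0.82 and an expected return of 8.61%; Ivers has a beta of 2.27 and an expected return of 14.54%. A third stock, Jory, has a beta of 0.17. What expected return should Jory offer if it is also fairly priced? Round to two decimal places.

5.95%

MRP (SML slope) = (14.54% − 8.61%) / (2.27 − 0.82) = 5.93% / 1.45 = 4.0897%
R_f (intercept) = 8.61% − 0.82 × 4.0897% = 5.2564%
E(R_Jory) = R_f + β × MRP = 5.2564% + 0.17 × 4.0897% = 5.95%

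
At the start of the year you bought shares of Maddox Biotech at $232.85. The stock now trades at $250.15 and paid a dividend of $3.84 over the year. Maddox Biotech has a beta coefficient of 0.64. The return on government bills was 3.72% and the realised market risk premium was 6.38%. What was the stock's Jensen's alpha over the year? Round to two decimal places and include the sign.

+1.28%

Realised HPR = (P1 + D1 − P0) / P0 = (250.15 + 3.84 − 232.85) / 232.85 = 21.14 / 232.85 = 9.0788%
CAPM required = R_f + β·MRP = 3.72% + 0.64 × 6.38% = 7.8032%
α = realised − required = 9.0788% − 7.8032% = +1.28%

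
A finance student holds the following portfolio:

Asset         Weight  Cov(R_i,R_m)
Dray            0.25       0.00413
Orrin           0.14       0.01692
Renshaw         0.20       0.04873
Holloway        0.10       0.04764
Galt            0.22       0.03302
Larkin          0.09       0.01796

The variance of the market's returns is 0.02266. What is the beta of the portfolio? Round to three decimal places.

β_Dray = 0.00413 / 0.02266 = 0.1823
β_Orrin = 0.01692 / 0.02266 = 0.7467
β_Renshaw = 0.04873 / 0.02266 = 2.1505
β_Holloway = 0.04764 / 0.02266 = 2.1024
β_Galt = 0.03302 / 0.02266 = 1.4572
β_Larkin = 0.01796 / 0.02266 = 0.7926
β_P = Σ w_i β_i = 0.25×0.1823 + 0.14×0.7467 + 0.20×2.1505 + 0.10×2.1024 + 0.22×1.4572 + 0.09×0.7926 = 1.1824

1.182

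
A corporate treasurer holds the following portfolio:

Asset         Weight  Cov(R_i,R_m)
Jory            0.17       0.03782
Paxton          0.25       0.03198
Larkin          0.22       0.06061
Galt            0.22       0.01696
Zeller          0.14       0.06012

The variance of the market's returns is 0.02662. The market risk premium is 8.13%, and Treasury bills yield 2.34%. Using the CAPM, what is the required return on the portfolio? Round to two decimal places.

β_Jory = 0.03782 / 0.02662 = 1.4207
β_Paxton = 0.03198 / 0.02662 = 1.2014
β_Larkin = 0.06061 / 0.02662 = 2.2769
β_Galt = 0.01696 / 0.02662 = 0.6371
β_Zeller = 0.06012 / 0.02662 = 2.2585
β_P = Σ w_i β_i = 0.17×1.4207 + 0.25×1.2014 + 0.22×2.2769 + 0.22×0.6371 + 0.14×2.2585 = 1.4991
E(R_P) = R_f + β_P × MRP = 2.34% + 1.4991 × 8.13% = 14.53%

14.53%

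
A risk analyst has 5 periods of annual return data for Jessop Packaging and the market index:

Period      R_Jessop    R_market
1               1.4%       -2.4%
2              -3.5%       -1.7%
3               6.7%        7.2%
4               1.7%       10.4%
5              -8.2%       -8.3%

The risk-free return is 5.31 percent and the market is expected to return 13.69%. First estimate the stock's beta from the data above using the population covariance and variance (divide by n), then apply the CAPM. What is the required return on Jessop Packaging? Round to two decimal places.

10.31%

Mean R_i = (1.4 − 3.5 + 6.7 + 1.7 − 8.2) / 5 = -0.3800%
Mean R_m = (-2.4 − 1.7 + 7.2 + 10.4 − 8.3) / 5 = 1.0400%
Σ(R_i − R̄_i)(R_m − R̄_m) = 138.5460  ⇒  Cov = 138.5460 / 5 = 27.7092
Σ(R_m − R̄_m)² = 232.1320  ⇒  Var(R_m) = 232.1320 / 5 = 46.4264
β = Cov / Var(R_m) = 27.7092 / 46.4264 = 0.5968
MRP = 13.69% − 5.31% = 8.38%
E(R) = R_f + β × MRP = 5.31% + 0.5968 × 8.38% = 10.31%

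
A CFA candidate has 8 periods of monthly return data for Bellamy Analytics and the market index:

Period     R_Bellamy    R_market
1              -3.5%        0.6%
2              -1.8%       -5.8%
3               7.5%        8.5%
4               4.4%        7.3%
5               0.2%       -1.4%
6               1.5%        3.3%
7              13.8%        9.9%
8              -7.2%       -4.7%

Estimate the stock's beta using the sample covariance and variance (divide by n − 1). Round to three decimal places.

0.973

Mean R_i = (-3.5 − 1.8 + 7.5 + 4.4 + 0.2 + 1.5 + 13.8 − 7.2) / 8 = 1.8625%
Mean R_m = (0.6 − 5.8 + 8.5 + 7.3 − 1.4 + 3.3 + 9.9 − 4.7) / 8 = 2.2125%
Σ(R_i − R̄_i)(R_m − R̄_m) = 246.3738  ⇒  Cov = 246.3738 / 7 = 35.1963
Σ(R_m − R̄_m)² = 253.3288  ⇒  Var(R_m) = 253.3288 / 7 = 36.1898
β = Cov / Var(R_m) = 35.1963 / 36.1898 = 0.9725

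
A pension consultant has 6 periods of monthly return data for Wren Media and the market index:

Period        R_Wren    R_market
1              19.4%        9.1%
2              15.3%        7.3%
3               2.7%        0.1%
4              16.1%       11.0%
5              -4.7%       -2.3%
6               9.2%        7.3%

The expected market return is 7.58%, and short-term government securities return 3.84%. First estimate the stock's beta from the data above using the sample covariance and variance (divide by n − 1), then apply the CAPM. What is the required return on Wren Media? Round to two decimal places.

9.98%

Mean R_i = (19.4 + 15.3 + 2.7 + 16.1 − 4.7 + 9.2) / 6 = 9.6667%
Mean R_m = (9.1 + 7.3 + 0.1 + 11.0 − 2.3 + 7.3) / 6 = 5.4167%
Σ(R_i − R̄_i)(R_m − R̄_m) = 229.4033  ⇒  Cov = 229.4033 / 5 = 45.8807
Σ(R_m − R̄_m)² = 139.6483  ⇒  Var(R_m) = 139.6483 / 5 = 27.9297
β = Cov / Var(R_m) = 45.8807 / 27.9297 = 1.6427
MRP = 7.58% − 3.84% = 3.74%
E(R) = R_f + β × MRP = 3.84% + 1.6427 × 3.74% = 9.98%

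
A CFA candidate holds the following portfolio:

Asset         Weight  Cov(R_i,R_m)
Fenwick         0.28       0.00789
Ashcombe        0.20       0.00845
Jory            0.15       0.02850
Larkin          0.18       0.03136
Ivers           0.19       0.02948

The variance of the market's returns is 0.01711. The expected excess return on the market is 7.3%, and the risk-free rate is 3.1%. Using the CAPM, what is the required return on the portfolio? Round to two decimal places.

11.39%

β_Fenwick = 0.00789 / 0.01711 = 0.4611
β_Ashcombe = 0.00845 / 0.01711 = 0.4939
β_Jory = 0.02850 / 0.01711 = 1.6657
β_Larkin = 0.03136 / 0.01711 = 1.8328
β_Ivers = 0.02948 / 0.01711 = 1.7230
β_P = Σ w_i β_i = 0.28×0.4611 + 0.20×0.4939 + 0.15×1.6657 + 0.18×1.8328 + 0.19×1.7230 = 1.1350
E(R_P) = R_f + β_P × MRP = 3.1% + 1.1350 × 7.3% = 11.39%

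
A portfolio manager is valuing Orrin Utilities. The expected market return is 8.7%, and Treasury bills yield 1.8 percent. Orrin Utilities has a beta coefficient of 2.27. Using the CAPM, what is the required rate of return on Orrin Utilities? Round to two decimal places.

Market risk premium = E(R_m) − R_f = 8.7% − 1.8% = 6.90%
E(R) = R_f + β × MRP = 1.8% + 2.27 × 6.9% = 17.46%

17.46%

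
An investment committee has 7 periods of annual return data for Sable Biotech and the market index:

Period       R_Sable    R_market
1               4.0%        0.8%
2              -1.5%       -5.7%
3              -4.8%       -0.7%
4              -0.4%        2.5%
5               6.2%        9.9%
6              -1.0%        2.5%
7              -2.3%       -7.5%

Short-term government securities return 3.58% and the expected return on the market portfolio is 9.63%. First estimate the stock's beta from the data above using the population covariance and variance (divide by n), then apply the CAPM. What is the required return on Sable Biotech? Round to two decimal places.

6.31%

Mean R_i = (4.0 − 1.5 − 4.8 − 0.4 + 6.2 − 1.0 − 2.3) / 7 = 0.0286%
Mean R_m = (0.8 − 5.7 − 0.7 + 2.5 + 9.9 + 2.5 − 7.5) / 7 = 0.2571%
Σ(R_i − R̄_i)(R_m − R̄_m) = 90.1886  ⇒  Cov = 90.1886 / 7 = 12.8841
Σ(R_m − R̄_m)² = 199.9171  ⇒  Var(R_m) = 199.9171 / 7 = 28.5596
β = Cov / Var(R_m) = 12.8841 / 28.5596 = 0.4511
MRP = 9.63% − 3.58% = 6.05%
E(R) = R_f + β × MRP = 3.58% + 0.4511 × 6.05% = 6.31%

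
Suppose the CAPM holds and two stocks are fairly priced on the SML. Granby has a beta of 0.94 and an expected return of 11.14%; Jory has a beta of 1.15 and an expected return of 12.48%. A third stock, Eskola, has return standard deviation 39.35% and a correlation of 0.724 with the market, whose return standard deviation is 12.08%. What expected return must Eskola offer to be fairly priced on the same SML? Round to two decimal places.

MRP = (12.48% − 11.14%) / (1.15 − 0.94) = 6.3810%
R_f = 11.14% − 0.94 × 6.3810% = 5.1419%
β_Eskola = ρ·σ_i/σ_m = 0.724 × 39.35 / 12.08 = 2.3584
E(R_Eskola) = R_f + β × MRP = 5.1419% + 2.3584 × 6.3810% = 20.19%

20.19%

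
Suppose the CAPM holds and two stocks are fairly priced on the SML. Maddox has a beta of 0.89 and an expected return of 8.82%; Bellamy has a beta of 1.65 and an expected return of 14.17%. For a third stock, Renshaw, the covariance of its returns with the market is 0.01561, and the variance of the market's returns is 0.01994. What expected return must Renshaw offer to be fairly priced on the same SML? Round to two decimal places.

8.07%

MRP = (14.17% − 8.82%) / (1.65 − 0.89) = 7.0395%
R_f = 8.82% − 0.89 × 7.0395% = 2.5548%
β_Renshaw = Cov / Var(R_m) = 0.01561 / 0.01994 = 0.7828
E(R_Renshaw) = R_f + β × MRP = 2.5548% + 0.7828 × 7.0395% = 8.07%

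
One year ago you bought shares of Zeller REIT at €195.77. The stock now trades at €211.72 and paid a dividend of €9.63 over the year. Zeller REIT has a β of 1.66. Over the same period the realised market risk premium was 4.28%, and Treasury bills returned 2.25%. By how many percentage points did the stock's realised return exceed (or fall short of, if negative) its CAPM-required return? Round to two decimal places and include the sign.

Realised HPR = (P1 + D1 − P0) / P0 = (211.72 + 9.63 − 195.77) / 195.77 = 25.58 / 195.77 = 13.0664%
CAPM required = R_f + β·MRP = 2.25% + 1.66 × 4.28% = 9.3548%
α = realised − required = 13.0664% − 9.3548% = +3.71%

+3.71%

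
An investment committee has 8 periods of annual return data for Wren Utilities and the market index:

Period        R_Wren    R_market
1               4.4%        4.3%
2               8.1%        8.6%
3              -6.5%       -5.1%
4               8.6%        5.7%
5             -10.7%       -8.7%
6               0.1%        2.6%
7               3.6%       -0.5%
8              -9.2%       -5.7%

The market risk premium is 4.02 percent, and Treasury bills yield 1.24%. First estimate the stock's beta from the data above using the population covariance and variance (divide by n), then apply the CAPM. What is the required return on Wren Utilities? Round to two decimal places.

Mean R_i = (4.4 + 8.1 − 6.5 + 8.6 − 10.7 + 0.1 + 3.6 − 9.2) / 8 = -0.2000%
Mean R_m = (4.3 + 8.6 − 5.1 + 5.7 − 8.7 + 2.6 − 0.5 − 5.7) / 8 = 0.1500%
Σ(R_i − R̄_i)(R_m − R̄_m) = 314.9800  ⇒  Cov = 314.9800 / 8 = 39.3725
Σ(R_m − R̄_m)² = 265.9600  ⇒  Var(R_m) = 265.9600 / 8 = 33.2450
β = Cov / Var(R_m) = 39.3725 / 33.2450 = 1.1843
E(R) = R_f + β × MRP = 1.24% + 1.1843 × 4.02% = 6.00%

6.00%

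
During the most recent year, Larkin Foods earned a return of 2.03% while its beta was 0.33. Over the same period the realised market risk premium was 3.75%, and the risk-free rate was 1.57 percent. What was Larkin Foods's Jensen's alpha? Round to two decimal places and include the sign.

-0.78%

CAPM benchmark = R_f + β(R_m − R_f) = 1.57% + 0.33 × 3.75% = 2.8075%
α = actual − benchmark = 2.03% − 2.8075% = -0.78%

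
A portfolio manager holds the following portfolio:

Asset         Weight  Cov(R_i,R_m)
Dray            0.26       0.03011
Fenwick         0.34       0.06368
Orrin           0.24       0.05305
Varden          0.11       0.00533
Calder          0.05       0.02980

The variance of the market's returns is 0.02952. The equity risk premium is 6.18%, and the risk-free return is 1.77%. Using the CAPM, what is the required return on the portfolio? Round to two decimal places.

11.04%

β_Dray = 0.03011 / 0.02952 = 1.0200
β_Fenwick = 0.06368 / 0.02952 = 2.1572
β_Orrin = 0.05305 / 0.02952 = 1.7971
β_Varden = 0.00533 / 0.02952 = 0.1806
β_Calder = 0.02980 / 0.02952 = 1.0095
β_P = Σ w_i β_i = 0.26×1.0200 + 0.34×2.1572 + 0.24×1.7971 + 0.11×0.1806 + 0.05×1.0095 = 1.5003
E(R_P) = R_f + β_P × MRP = 1.77% + 1.5003 × 6.18% = 11.04%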